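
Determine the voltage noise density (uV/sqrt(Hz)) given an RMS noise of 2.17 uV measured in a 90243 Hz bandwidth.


Noise spectral density = Vrms / sqrt(BW).
NSD = 2.17 / sqrt(90243)
NSD = 2.17 / 300.4047
NSD = 0.0072 uV/sqrt(Hz)

0.0072 uV/sqrt(Hz)


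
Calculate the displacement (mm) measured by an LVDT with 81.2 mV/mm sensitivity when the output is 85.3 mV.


Displacement = Vout / sensitivity.
d = 85.3 / 81.2
d = 1.05 mm

1.05 mm


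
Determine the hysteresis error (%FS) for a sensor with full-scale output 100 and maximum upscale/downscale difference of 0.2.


Hysteresis = (max difference / full scale) * 100%.
H = (0.2 / 100) * 100
H = 0.2 %FS

0.2 %FS


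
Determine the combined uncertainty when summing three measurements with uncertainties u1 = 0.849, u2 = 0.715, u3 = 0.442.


For a sum of independent quantities, uc = sqrt(u1^2 + u2^2 + u3^2).
uc = sqrt(0.849^2 + 0.715^2 + 0.442^2)
uc = sqrt(0.720801 + 0.511225 + 0.195364)
uc = 1.1947

1.1947


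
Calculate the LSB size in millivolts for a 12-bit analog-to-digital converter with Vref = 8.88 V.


The resolution (LSB) of an ADC is Vref / 2^n.
LSB = 8.88 / 2^12
LSB = 8.88 / 4096
LSB = 0.00216797 V = 2.16796875 mV

2.16796875 mV


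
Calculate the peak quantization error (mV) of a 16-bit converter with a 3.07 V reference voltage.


The maximum quantization error is +/- LSB/2.
LSB = Vref / 2^n = 3.07 / 65536 = 4.684e-05 V
Max error = LSB / 2 = 4.684e-05 / 2 = 2.342e-05 V
Max error = 0.0234 mV

0.0234 mV


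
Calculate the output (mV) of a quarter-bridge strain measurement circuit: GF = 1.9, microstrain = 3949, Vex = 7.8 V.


Quarter bridge output: Vout = (GF * epsilon * Vex) / 4.
Vout = (1.9 * 3949e-6 * 7.8) / 4
Vout = 0.05852418 / 4 V
Vout = 0.01463104 V = 14.631 mV

14.631 mV


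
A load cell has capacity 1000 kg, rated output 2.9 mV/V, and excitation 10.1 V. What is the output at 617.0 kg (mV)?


Vout = rated_output * Vex * (load / capacity).
Vout = 2.9 * 10.1 * (617.0 / 1000)
Vout = 2.9 * 10.1 * 0.617
Vout = 18.072 mV

18.072 mV


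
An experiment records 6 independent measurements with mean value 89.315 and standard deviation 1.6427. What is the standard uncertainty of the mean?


The standard uncertainty for Type A evaluation is u = s / sqrt(n).
u = 1.6427 / sqrt(6)
u = 1.6427 / 2.4495
u = 0.6706

0.6706


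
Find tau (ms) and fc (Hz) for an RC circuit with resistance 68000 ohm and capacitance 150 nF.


Time constant: tau = R * C.
tau = 68000 * 1.50e-07 = 0.0102 s
tau = 10.2 ms
Cutoff frequency: fc = 1 / (2*pi*R*C).
fc = 1 / (2*pi*0.0102) = 15.6 Hz

tau = 10.2 ms, fc = 15.6 Hz


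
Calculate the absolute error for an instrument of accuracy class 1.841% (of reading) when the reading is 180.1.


Absolute error = (accuracy% / 100) * reading.
Error = (1.841 / 100) * 180.1
Error = 0.01841 * 180.1
Error = 3.3156

3.3156


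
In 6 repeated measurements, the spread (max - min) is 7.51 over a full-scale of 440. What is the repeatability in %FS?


Repeatability = (spread / full scale) * 100%.
R = (7.51 / 440) * 100
R = 1.707 %FS

1.707 %FS


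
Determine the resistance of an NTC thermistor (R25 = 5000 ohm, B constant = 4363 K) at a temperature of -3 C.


NTC thermistor equation: Rt = R25 * exp(B * (1/T - 1/T25)).
T in Kelvin: 270.15 K, T25 = 298.15 K
1/T - 1/T25 = 1/270.15 - 1/298.15 = 0.00034763
B * (1/T - 1/T25) = 4363 * 0.00034763 = 1.5167
Rt = 5000 * exp(1.5167) = 22786.1 ohm

22786.1 ohm


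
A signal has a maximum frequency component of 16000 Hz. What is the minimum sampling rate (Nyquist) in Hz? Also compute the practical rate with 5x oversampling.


By Nyquist theorem, fs_min = 2 * fmax.
fs_min = 2 * 16000 = 32000 Hz
Practical rate = 5 * fs_min = 5 * 32000 = 160000 Hz

fs_min = 32000 Hz, fs_practical = 160000 Hz


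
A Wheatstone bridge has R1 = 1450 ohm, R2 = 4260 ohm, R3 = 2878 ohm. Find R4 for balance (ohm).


At balance: R1*R4 = R2*R3, so R4 = R2*R3/R1.
R4 = 4260 * 2878 / 1450
R4 = 12260280 / 1450
R4 = 8455.37 ohm

8455.37 ohm


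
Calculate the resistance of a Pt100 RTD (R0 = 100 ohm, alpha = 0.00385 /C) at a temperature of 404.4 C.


The RTD equation: Rt = R0 * (1 + alpha * T).
Rt = 100 * (1 + 0.00385 * 404.4)
Rt = 100 * (1 + 1.55694)
Rt = 100 * 2.55694
Rt = 255.694 ohm

255.694 ohm


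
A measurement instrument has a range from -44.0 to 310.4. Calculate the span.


Span = upper range - lower range.
Span = 310.4 - (-44.0)
Span = 354.4

354.4


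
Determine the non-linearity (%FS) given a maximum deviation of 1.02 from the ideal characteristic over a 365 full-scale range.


Linearity error = (max deviation / full scale) * 100%.
Linearity = (1.02 / 365) * 100
Linearity = 0.279 %FS

0.279 %FS


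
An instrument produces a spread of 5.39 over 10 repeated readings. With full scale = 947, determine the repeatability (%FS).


Repeatability = (spread / full scale) * 100%.
R = (5.39 / 947) * 100
R = 0.569 %FS

0.569 %FS


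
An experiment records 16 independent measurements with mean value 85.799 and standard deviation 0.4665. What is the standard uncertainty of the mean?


The standard uncertainty for Type A evaluation is u = s / sqrt(n).
u = 0.4665 / sqrt(16)
u = 0.4665 / 4.0
u = 0.1166

0.1166


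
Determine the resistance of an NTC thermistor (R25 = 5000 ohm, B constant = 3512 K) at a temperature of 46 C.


NTC thermistor equation: Rt = R25 * exp(B * (1/T - 1/T25)).
T in Kelvin: 319.15 K, T25 = 298.15 K
1/T - 1/T25 = 1/319.15 - 1/298.15 = -0.00022069
B * (1/T - 1/T25) = 3512 * -0.00022069 = -0.7751
Rt = 5000 * exp(-0.7751) = 2303.3 ohm

2303.3 ohm


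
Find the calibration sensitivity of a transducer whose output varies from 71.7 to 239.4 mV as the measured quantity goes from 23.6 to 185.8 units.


Sensitivity = (y2 - y1) / (x2 - x1).
S = (239.4 - 71.7) / (185.8 - 23.6)
S = 167.7 / 162.2
S = 1.0339 mV/unit

1.0339 mV/unit


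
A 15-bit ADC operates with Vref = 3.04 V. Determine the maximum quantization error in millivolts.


The maximum quantization error is +/- LSB/2.
LSB = Vref / 2^n = 3.04 / 32768 = 9.277e-05 V
Max error = LSB / 2 = 9.277e-05 / 2 = 4.639e-05 V
Max error = 0.0464 mV

0.0464 mV


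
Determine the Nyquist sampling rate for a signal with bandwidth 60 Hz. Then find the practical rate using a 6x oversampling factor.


By Nyquist theorem, fs_min = 2 * fmax.
fs_min = 2 * 60 = 120 Hz
Practical rate = 6 * fs_min = 6 * 120 = 720 Hz

fs_min = 120 Hz, fs_practical = 720 Hz


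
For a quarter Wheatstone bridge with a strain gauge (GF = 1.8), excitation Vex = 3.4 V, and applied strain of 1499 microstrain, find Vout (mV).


Quarter bridge output: Vout = (GF * epsilon * Vex) / 4.
Vout = (1.8 * 1499e-6 * 3.4) / 4
Vout = 0.00917388 / 4 V
Vout = 0.00229347 V = 2.2935 mV

2.2935 mV


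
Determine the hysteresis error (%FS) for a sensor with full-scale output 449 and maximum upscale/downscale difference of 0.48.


Hysteresis = (max difference / full scale) * 100%.
H = (0.48 / 449) * 100
H = 0.107 %FS

0.107 %FS


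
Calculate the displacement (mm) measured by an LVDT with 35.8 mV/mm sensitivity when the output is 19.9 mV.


Displacement = Vout / sensitivity.
d = 19.9 / 35.8
d = 0.556 mm

0.556 mm


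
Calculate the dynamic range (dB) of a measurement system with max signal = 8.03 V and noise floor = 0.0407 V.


Dynamic range = 20 * log10(Vmax / Vnoise).
DR = 20 * log10(8.03 / 0.0407)
DR = 20 * log10(197.3)
DR = 45.9 dB

45.9 dB


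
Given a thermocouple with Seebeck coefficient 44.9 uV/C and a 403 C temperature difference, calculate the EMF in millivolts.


The thermocouple output V = sensitivity * dT.
V = 44.9 uV/C * 403 C
V = 18094.7 uV
V = 18.095 mV

18.095 mV


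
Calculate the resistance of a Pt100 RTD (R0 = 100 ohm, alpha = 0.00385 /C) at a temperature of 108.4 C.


The RTD equation: Rt = R0 * (1 + alpha * T).
Rt = 100 * (1 + 0.00385 * 108.4)
Rt = 100 * (1 + 0.41734)
Rt = 100 * 1.41734
Rt = 141.734 ohm

141.734 ohm


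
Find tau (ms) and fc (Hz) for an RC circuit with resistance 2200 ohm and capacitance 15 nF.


Time constant: tau = R * C.
tau = 2200 * 1.50e-08 = 3.3e-05 s
tau = 0.033 ms
Cutoff frequency: fc = 1 / (2*pi*R*C).
fc = 1 / (2*pi*3.3e-05) = 4822.88 Hz

tau = 0.033 ms, fc = 4822.88 Hz


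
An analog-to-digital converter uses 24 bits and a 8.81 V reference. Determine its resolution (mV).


The resolution (LSB) of an ADC is Vref / 2^n.
LSB = 8.81 / 2^24
LSB = 8.81 / 16777216
LSB = 5.3e-07 V = 0.00052512 mV

0.00052512 mV


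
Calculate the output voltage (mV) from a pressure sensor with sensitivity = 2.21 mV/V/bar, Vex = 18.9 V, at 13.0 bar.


Output = sensitivity * Vex * P.
Vout = 2.21 * 18.9 * 13.0
Vout = 41.769 * 13.0
Vout = 543.0 mV

543.0 mV


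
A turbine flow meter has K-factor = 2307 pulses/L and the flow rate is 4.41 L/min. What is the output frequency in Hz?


Frequency = K * Q / 60 (converting L/min to L/s).
f = 2307 * 4.41 / 60
f = 10173.87 / 60
f = 169.56 Hz

169.56 Hz


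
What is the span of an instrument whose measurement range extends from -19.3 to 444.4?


Span = upper range - lower range.
Span = 444.4 - (-19.3)
Span = 463.7

463.7


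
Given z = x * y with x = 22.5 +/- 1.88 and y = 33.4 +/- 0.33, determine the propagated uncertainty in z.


For a product z = x*y, the relative uncertainty is:
uz/z = sqrt((ux/x)^2 + (uy/y)^2)
Relative uncertainties: ux/x = 1.88/22.5 = 0.083556
uy/y = 0.33/33.4 = 0.00988
z = 22.5 * 33.4 = 751.5
uz = 751.5 * sqrt(0.083556^2 + 0.00988^2) = 63.229

63.229


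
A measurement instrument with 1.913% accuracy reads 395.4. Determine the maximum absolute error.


Absolute error = (accuracy% / 100) * reading.
Error = (1.913 / 100) * 395.4
Error = 0.01913 * 395.4
Error = 7.564

7.564


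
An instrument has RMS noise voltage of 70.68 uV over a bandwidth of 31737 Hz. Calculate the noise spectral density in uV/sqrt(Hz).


Noise spectral density = Vrms / sqrt(BW).
NSD = 70.68 / sqrt(31737)
NSD = 70.68 / 178.1488
NSD = 0.3967 uV/sqrt(Hz)

0.3967 uV/sqrt(Hz)


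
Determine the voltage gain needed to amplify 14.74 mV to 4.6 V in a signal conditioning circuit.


Gain = Vout / Vin (converting to same units).
G = 4.6 V / 14.74 mV
G = 4600.0 mV / 14.74 mV
G = 312.08

312.08


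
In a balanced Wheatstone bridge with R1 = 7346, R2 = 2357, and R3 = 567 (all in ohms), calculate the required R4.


At balance: R1*R4 = R2*R3, so R4 = R2*R3/R1.
R4 = 2357 * 567 / 7346
R4 = 1336419 / 7346
R4 = 181.92 ohm

181.92 ohm


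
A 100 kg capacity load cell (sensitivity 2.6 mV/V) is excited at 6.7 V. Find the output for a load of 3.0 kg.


Vout = rated_output * Vex * (load / capacity).
Vout = 2.6 * 6.7 * (3.0 / 100)
Vout = 2.6 * 6.7 * 0.03
Vout = 0.523 mV

0.523 mV


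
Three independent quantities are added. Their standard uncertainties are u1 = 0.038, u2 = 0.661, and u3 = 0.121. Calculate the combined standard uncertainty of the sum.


For a sum of independent quantities, uc = sqrt(u1^2 + u2^2 + u3^2).
uc = sqrt(0.038^2 + 0.661^2 + 0.121^2)
uc = sqrt(0.001444 + 0.436921 + 0.014641)
uc = 0.6731

0.6731


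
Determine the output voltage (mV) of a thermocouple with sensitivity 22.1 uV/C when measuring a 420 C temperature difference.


The thermocouple output V = sensitivity * dT.
V = 22.1 uV/C * 420 C
V = 9282.0 uV
V = 9.282 mV

9.282 mV


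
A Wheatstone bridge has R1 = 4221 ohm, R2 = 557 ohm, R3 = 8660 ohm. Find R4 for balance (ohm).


At balance: R1*R4 = R2*R3, so R4 = R2*R3/R1.
R4 = 557 * 8660 / 4221
R4 = 4823620 / 4221
R4 = 1142.77 ohm

1142.77 ohm


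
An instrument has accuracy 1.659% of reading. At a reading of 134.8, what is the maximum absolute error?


Absolute error = (accuracy% / 100) * reading.
Error = (1.659 / 100) * 134.8
Error = 0.01659 * 134.8
Error = 2.2363

2.2363


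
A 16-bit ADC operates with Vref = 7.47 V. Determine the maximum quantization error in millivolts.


The maximum quantization error is +/- LSB/2.
LSB = Vref / 2^n = 7.47 / 65536 = 0.00011398 V
Max error = LSB / 2 = 0.00011398 / 2 = 5.699e-05 V
Max error = 0.057 mV

0.057 mV


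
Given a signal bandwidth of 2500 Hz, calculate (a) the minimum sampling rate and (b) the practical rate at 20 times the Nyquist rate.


By Nyquist theorem, fs_min = 2 * fmax.
fs_min = 2 * 2500 = 5000 Hz
Practical rate = 20 * fs_min = 20 * 5000 = 100000 Hz

fs_min = 5000 Hz, fs_practical = 100000 Hz


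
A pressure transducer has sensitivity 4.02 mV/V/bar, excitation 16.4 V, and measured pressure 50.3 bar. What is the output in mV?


Output = sensitivity * Vex * P.
Vout = 4.02 * 16.4 * 50.3
Vout = 65.928 * 50.3
Vout = 3316.18 mV

3316.18 mV


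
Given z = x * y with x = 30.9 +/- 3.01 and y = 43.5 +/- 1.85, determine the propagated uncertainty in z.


For a product z = x*y, the relative uncertainty is:
uz/z = sqrt((ux/x)^2 + (uy/y)^2)
Relative uncertainties: ux/x = 3.01/30.9 = 0.097411
uy/y = 1.85/43.5 = 0.042529
z = 30.9 * 43.5 = 1344.1
uz = 1344.1 * sqrt(0.097411^2 + 0.042529^2) = 142.87

142.87


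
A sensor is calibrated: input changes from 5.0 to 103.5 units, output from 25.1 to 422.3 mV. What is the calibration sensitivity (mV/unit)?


Sensitivity = (y2 - y1) / (x2 - x1).
S = (422.3 - 25.1) / (103.5 - 5.0)
S = 397.2 / 98.5
S = 4.0325 mV/unit

4.0325 mV/unit


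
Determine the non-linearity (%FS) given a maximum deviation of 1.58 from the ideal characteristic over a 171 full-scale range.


Linearity error = (max deviation / full scale) * 100%.
Linearity = (1.58 / 171) * 100
Linearity = 0.924 %FS

0.924 %FS


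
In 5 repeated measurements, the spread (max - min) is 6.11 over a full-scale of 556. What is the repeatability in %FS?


Repeatability = (spread / full scale) * 100%.
R = (6.11 / 556) * 100
R = 1.099 %FS

1.099 %FS


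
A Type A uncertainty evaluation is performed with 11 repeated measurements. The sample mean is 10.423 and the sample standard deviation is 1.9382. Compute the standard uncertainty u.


The standard uncertainty for Type A evaluation is u = s / sqrt(n).
u = 1.9382 / sqrt(11)
u = 1.9382 / 3.3166
u = 0.5844

0.5844


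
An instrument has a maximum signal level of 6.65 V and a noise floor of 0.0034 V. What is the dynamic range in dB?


Dynamic range = 20 * log10(Vmax / Vnoise).
DR = 20 * log10(6.65 / 0.0034)
DR = 20 * log10(1955.88)
DR = 65.83 dB

65.83 dB


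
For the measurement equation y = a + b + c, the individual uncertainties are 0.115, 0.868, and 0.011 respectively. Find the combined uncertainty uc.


For a sum of independent quantities, uc = sqrt(u1^2 + u2^2 + u3^2).
uc = sqrt(0.115^2 + 0.868^2 + 0.011^2)
uc = sqrt(0.013225 + 0.753424 + 0.000121)
uc = 0.8757

0.8757


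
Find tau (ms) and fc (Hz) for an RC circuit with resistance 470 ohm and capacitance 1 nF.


Time constant: tau = R * C.
tau = 470 * 1.00e-09 = 4.7e-07 s
tau = 0.0005 ms
Cutoff frequency: fc = 1 / (2*pi*R*C).
fc = 1 / (2*pi*4.7e-07) = 338627.54 Hz

tau = 0.0005 ms, fc = 338627.54 Hz


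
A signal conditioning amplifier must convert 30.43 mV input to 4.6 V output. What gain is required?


Gain = Vout / Vin (converting to same units).
G = 4.6 V / 30.43 mV
G = 4600.0 mV / 30.43 mV
G = 151.17

151.17


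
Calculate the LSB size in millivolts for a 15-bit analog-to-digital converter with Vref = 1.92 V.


The resolution (LSB) of an ADC is Vref / 2^n.
LSB = 1.92 / 2^15
LSB = 1.92 / 32768
LSB = 5.859e-05 V = 0.05859375 mV

0.05859375 mV


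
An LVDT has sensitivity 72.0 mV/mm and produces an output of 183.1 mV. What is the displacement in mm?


Displacement = Vout / sensitivity.
d = 183.1 / 72.0
d = 2.543 mm

2.543 mm


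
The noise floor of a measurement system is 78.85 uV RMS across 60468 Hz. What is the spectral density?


Noise spectral density = Vrms / sqrt(BW).
NSD = 78.85 / sqrt(60468)
NSD = 78.85 / 245.9024
NSD = 0.3207 uV/sqrt(Hz)

0.3207 uV/sqrt(Hz)


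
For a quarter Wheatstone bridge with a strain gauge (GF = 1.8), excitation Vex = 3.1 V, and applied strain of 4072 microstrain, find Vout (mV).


Quarter bridge output: Vout = (GF * epsilon * Vex) / 4.
Vout = (1.8 * 4072e-6 * 3.1) / 4
Vout = 0.02272176 / 4 V
Vout = 0.00568044 V = 5.6804 mV

5.6804 mV


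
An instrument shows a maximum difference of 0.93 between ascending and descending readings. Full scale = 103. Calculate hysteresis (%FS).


Hysteresis = (max difference / full scale) * 100%.
H = (0.93 / 103) * 100
H = 0.903 %FS

0.903 %FS


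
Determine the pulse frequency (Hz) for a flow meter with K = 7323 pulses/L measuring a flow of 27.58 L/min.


Frequency = K * Q / 60 (converting L/min to L/s).
f = 7323 * 27.58 / 60
f = 201968.34 / 60
f = 3366.14 Hz

3366.14 Hz


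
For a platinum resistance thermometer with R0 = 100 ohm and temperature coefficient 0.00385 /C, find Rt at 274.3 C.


The RTD equation: Rt = R0 * (1 + alpha * T).
Rt = 100 * (1 + 0.00385 * 274.3)
Rt = 100 * (1 + 1.056055)
Rt = 100 * 2.056055
Rt = 205.606 ohm

205.606 ohm


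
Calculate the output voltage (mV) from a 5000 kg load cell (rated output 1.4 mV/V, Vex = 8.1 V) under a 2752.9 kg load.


Vout = rated_output * Vex * (load / capacity).
Vout = 1.4 * 8.1 * (2752.9 / 5000)
Vout = 1.4 * 8.1 * 0.55058
Vout = 6.244 mV

6.244 mV


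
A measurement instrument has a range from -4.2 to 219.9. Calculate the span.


Span = upper range - lower range.
Span = 219.9 - (-4.2)
Span = 224.1

224.1


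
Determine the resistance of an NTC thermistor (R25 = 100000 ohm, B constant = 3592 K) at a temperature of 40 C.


NTC thermistor equation: Rt = R25 * exp(B * (1/T - 1/T25)).
T in Kelvin: 313.15 K, T25 = 298.15 K
1/T - 1/T25 = 1/313.15 - 1/298.15 = -0.00016066
B * (1/T - 1/T25) = 3592 * -0.00016066 = -0.5771
Rt = 100000 * exp(-0.5771) = 56153.2 ohm

56153.2 ohm


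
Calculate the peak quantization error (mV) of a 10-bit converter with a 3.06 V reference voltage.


The maximum quantization error is +/- LSB/2.
LSB = Vref / 2^n = 3.06 / 1024 = 0.00298828 V
Max error = LSB / 2 = 0.00298828 / 2 = 0.00149414 V
Max error = 1.4941 mV

1.4941 mV


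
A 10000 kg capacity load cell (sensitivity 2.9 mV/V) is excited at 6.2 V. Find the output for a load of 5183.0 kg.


Vout = rated_output * Vex * (load / capacity).
Vout = 2.9 * 6.2 * (5183.0 / 10000)
Vout = 2.9 * 6.2 * 0.5183
Vout = 9.319 mV

9.319 mV


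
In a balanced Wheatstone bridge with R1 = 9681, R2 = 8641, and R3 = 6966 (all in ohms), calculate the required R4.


At balance: R1*R4 = R2*R3, so R4 = R2*R3/R1.
R4 = 8641 * 6966 / 9681
R4 = 60193206 / 9681
R4 = 6217.66 ohm

6217.66 ohm


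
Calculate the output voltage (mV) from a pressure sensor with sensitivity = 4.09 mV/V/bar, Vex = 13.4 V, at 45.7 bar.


Output = sensitivity * Vex * P.
Vout = 4.09 * 13.4 * 45.7
Vout = 54.806 * 45.7
Vout = 2504.63 mV

2504.63 mV


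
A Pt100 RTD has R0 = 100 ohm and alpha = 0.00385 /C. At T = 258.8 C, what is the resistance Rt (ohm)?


The RTD equation: Rt = R0 * (1 + alpha * T).
Rt = 100 * (1 + 0.00385 * 258.8)
Rt = 100 * (1 + 0.99638)
Rt = 100 * 1.99638
Rt = 199.638 ohm

199.638 ohm


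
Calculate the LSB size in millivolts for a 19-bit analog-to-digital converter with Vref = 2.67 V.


The resolution (LSB) of an ADC is Vref / 2^n.
LSB = 2.67 / 2^19
LSB = 2.67 / 524288
LSB = 5.09e-06 V = 0.00509262 mV

0.00509262 mV


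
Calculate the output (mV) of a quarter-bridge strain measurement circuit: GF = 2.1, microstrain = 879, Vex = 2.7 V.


Quarter bridge output: Vout = (GF * epsilon * Vex) / 4.
Vout = (2.1 * 879e-6 * 2.7) / 4
Vout = 0.00498393 / 4 V
Vout = 0.00124598 V = 1.246 mV

1.246 mV


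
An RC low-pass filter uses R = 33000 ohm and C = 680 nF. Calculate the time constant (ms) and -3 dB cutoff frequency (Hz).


Time constant: tau = R * C.
tau = 33000 * 6.80e-07 = 0.02244 s
tau = 22.44 ms
Cutoff frequency: fc = 1 / (2*pi*R*C).
fc = 1 / (2*pi*0.02244) = 7.09 Hz

tau = 22.44 ms, fc = 7.09 Hz


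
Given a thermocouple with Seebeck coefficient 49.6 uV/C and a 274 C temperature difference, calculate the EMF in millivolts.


The thermocouple output V = sensitivity * dT.
V = 49.6 uV/C * 274 C
V = 13590.4 uV
V = 13.59 mV

13.59 mV


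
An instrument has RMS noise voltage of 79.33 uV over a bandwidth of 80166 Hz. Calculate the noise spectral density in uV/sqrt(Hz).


Noise spectral density = Vrms / sqrt(BW).
NSD = 79.33 / sqrt(80166)
NSD = 79.33 / 283.136
NSD = 0.2802 uV/sqrt(Hz)

0.2802 uV/sqrt(Hz)


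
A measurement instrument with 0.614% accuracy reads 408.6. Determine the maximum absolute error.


Absolute error = (accuracy% / 100) * reading.
Error = (0.614 / 100) * 408.6
Error = 0.00614 * 408.6
Error = 2.5088

2.5088


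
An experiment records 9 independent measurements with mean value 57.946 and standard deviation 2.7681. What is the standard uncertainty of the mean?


The standard uncertainty for Type A evaluation is u = s / sqrt(n).
u = 2.7681 / sqrt(9)
u = 2.7681 / 3.0
u = 0.9227

0.9227


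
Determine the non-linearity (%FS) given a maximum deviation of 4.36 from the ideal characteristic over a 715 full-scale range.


Linearity error = (max deviation / full scale) * 100%.
Linearity = (4.36 / 715) * 100
Linearity = 0.61 %FS

0.61 %FS


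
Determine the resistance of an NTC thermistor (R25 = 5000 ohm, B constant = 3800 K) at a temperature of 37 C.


NTC thermistor equation: Rt = R25 * exp(B * (1/T - 1/T25)).
T in Kelvin: 310.15 K, T25 = 298.15 K
1/T - 1/T25 = 1/310.15 - 1/298.15 = -0.00012977
B * (1/T - 1/T25) = 3800 * -0.00012977 = -0.4931
Rt = 5000 * exp(-0.4931) = 3053.6 ohm

3053.6 ohm


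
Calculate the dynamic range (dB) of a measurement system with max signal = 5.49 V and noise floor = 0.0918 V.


Dynamic range = 20 * log10(Vmax / Vnoise).
DR = 20 * log10(5.49 / 0.0918)
DR = 20 * log10(59.8)
DR = 35.53 dB

35.53 dB


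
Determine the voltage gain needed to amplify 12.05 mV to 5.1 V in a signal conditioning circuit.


Gain = Vout / Vin (converting to same units).
G = 5.1 V / 12.05 mV
G = 5100.0 mV / 12.05 mV
G = 423.24

423.24


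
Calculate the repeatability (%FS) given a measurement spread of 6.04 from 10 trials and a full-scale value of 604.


Repeatability = (spread / full scale) * 100%.
R = (6.04 / 604) * 100
R = 1.0 %FS

1.0 %FS


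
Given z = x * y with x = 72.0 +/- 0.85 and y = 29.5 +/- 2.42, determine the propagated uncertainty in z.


For a product z = x*y, the relative uncertainty is:
uz/z = sqrt((ux/x)^2 + (uy/y)^2)
Relative uncertainties: ux/x = 0.85/72.0 = 0.011806
uy/y = 2.42/29.5 = 0.082034
z = 72.0 * 29.5 = 2124.0
uz = 2124.0 * sqrt(0.011806^2 + 0.082034^2) = 176.035

176.035


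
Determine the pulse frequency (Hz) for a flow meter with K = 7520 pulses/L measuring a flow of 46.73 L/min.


Frequency = K * Q / 60 (converting L/min to L/s).
f = 7520 * 46.73 / 60
f = 351409.6 / 60
f = 5856.83 Hz

5856.83 Hz


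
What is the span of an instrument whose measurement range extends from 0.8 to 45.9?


Span = upper range - lower range.
Span = 45.9 - (0.8)
Span = 45.1

45.1


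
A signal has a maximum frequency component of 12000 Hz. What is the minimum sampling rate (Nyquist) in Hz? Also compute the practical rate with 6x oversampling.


By Nyquist theorem, fs_min = 2 * fmax.
fs_min = 2 * 12000 = 24000 Hz
Practical rate = 6 * fs_min = 6 * 24000 = 144000 Hz

fs_min = 24000 Hz, fs_practical = 144000 Hz


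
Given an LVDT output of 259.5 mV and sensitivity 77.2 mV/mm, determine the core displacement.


Displacement = Vout / sensitivity.
d = 259.5 / 77.2
d = 3.361 mm

3.361 mm


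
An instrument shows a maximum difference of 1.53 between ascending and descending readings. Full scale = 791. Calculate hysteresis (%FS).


Hysteresis = (max difference / full scale) * 100%.
H = (1.53 / 791) * 100
H = 0.193 %FS

0.193 %FS


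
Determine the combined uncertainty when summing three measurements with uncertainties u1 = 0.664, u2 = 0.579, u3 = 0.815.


For a sum of independent quantities, uc = sqrt(u1^2 + u2^2 + u3^2).
uc = sqrt(0.664^2 + 0.579^2 + 0.815^2)
uc = sqrt(0.440896 + 0.335241 + 0.664225)
uc = 1.2002

1.2002


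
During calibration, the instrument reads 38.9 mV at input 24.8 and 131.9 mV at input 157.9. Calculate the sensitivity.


Sensitivity = (y2 - y1) / (x2 - x1).
S = (131.9 - 38.9) / (157.9 - 24.8)
S = 93.0 / 133.1
S = 0.6987 mV/unit

0.6987 mV/unit


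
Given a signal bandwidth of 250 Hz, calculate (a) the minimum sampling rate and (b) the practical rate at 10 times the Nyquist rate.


By Nyquist theorem, fs_min = 2 * fmax.
fs_min = 2 * 250 = 500 Hz
Practical rate = 10 * fs_min = 10 * 500 = 5000 Hz

fs_min = 500 Hz, fs_practical = 5000 Hz


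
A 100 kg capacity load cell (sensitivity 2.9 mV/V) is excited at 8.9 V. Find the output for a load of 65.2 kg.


Vout = rated_output * Vex * (load / capacity).
Vout = 2.9 * 8.9 * (65.2 / 100)
Vout = 2.9 * 8.9 * 0.652
Vout = 16.828 mV

16.828 mV


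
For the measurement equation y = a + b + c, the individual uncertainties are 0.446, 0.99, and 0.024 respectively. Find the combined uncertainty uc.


For a sum of independent quantities, uc = sqrt(u1^2 + u2^2 + u3^2).
uc = sqrt(0.446^2 + 0.99^2 + 0.024^2)
uc = sqrt(0.198916 + 0.9801 + 0.000576)
uc = 1.0861

1.0861


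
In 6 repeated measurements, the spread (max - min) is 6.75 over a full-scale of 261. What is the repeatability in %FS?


Repeatability = (spread / full scale) * 100%.
R = (6.75 / 261) * 100
R = 2.586 %FS

2.586 %FS


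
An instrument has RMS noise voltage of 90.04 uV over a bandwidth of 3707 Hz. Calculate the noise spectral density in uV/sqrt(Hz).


Noise spectral density = Vrms / sqrt(BW).
NSD = 90.04 / sqrt(3707)
NSD = 90.04 / 60.8851
NSD = 1.4789 uV/sqrt(Hz)

1.4789 uV/sqrt(Hz)


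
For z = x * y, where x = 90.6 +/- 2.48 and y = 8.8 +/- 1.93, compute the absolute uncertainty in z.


For a product z = x*y, the relative uncertainty is:
uz/z = sqrt((ux/x)^2 + (uy/y)^2)
Relative uncertainties: ux/x = 2.48/90.6 = 0.027373
uy/y = 1.93/8.8 = 0.219318
z = 90.6 * 8.8 = 797.3
uz = 797.3 * sqrt(0.027373^2 + 0.219318^2) = 176.215

176.215


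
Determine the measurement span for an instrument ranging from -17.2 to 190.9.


Span = upper range - lower range.
Span = 190.9 - (-17.2)
Span = 208.1

208.1


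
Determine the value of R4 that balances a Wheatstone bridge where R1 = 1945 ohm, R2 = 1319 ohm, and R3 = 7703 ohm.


At balance: R1*R4 = R2*R3, so R4 = R2*R3/R1.
R4 = 1319 * 7703 / 1945
R4 = 10160257 / 1945
R4 = 5223.78 ohm

5223.78 ohm


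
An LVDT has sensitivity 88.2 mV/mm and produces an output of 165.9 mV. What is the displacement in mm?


Displacement = Vout / sensitivity.
d = 165.9 / 88.2
d = 1.881 mm

1.881 mm


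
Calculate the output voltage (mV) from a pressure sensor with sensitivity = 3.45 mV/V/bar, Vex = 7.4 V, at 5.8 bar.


Output = sensitivity * Vex * P.
Vout = 3.45 * 7.4 * 5.8
Vout = 25.53 * 5.8
Vout = 148.07 mV

148.07 mV


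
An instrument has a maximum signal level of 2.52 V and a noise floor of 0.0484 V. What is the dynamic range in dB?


Dynamic range = 20 * log10(Vmax / Vnoise).
DR = 20 * log10(2.52 / 0.0484)
DR = 20 * log10(52.07)
DR = 34.33 dB

34.33 dB


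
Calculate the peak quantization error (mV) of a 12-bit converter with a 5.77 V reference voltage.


The maximum quantization error is +/- LSB/2.
LSB = Vref / 2^n = 5.77 / 4096 = 0.00140869 V
Max error = LSB / 2 = 0.00140869 / 2 = 0.00070435 V
Max error = 0.7043 mV

0.7043 mV


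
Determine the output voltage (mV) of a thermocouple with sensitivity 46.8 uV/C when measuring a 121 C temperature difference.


The thermocouple output V = sensitivity * dT.
V = 46.8 uV/C * 121 C
V = 5662.8 uV
V = 5.663 mV

5.663 mV


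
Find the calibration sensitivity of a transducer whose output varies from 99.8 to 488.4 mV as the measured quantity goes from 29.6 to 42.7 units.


Sensitivity = (y2 - y1) / (x2 - x1).
S = (488.4 - 99.8) / (42.7 - 29.6)
S = 388.6 / 13.1
S = 29.6641 mV/unit

29.6641 mV/unit


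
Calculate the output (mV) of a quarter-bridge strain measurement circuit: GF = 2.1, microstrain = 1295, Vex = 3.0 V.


Quarter bridge output: Vout = (GF * epsilon * Vex) / 4.
Vout = (2.1 * 1295e-6 * 3.0) / 4
Vout = 0.0081585 / 4 V
Vout = 0.00203962 V = 2.0396 mV

2.0396 mV


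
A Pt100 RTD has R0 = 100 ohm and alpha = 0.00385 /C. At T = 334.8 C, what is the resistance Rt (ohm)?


The RTD equation: Rt = R0 * (1 + alpha * T).
Rt = 100 * (1 + 0.00385 * 334.8)
Rt = 100 * (1 + 1.28898)
Rt = 100 * 2.28898
Rt = 228.898 ohm

228.898 ohm


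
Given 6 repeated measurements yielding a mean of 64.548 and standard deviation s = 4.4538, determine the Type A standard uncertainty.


The standard uncertainty for Type A evaluation is u = s / sqrt(n).
u = 4.4538 / sqrt(6)
u = 4.4538 / 2.4495
u = 1.8183

1.8183


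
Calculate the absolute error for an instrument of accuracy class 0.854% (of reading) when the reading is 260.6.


Absolute error = (accuracy% / 100) * reading.
Error = (0.854 / 100) * 260.6
Error = 0.00854 * 260.6
Error = 2.2255

2.2255


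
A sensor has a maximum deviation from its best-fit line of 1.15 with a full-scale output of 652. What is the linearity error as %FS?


Linearity error = (max deviation / full scale) * 100%.
Linearity = (1.15 / 652) * 100
Linearity = 0.176 %FS

0.176 %FS


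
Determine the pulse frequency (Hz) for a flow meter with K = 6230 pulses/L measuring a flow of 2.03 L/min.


Frequency = K * Q / 60 (converting L/min to L/s).
f = 6230 * 2.03 / 60
f = 12646.9 / 60
f = 210.78 Hz

210.78 Hz


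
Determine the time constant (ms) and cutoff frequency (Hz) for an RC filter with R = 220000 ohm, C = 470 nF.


Time constant: tau = R * C.
tau = 220000 * 4.70e-07 = 0.1034 s
tau = 103.4 ms
Cutoff frequency: fc = 1 / (2*pi*R*C).
fc = 1 / (2*pi*0.1034) = 1.54 Hz

tau = 103.4 ms, fc = 1.54 Hz


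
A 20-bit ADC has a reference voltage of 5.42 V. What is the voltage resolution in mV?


The resolution (LSB) of an ADC is Vref / 2^n.
LSB = 5.42 / 2^20
LSB = 5.42 / 1048576
LSB = 5.17e-06 V = 0.00516891 mV

0.00516891 mV


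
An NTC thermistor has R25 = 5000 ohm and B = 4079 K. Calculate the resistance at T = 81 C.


NTC thermistor equation: Rt = R25 * exp(B * (1/T - 1/T25)).
T in Kelvin: 354.15 K, T25 = 298.15 K
1/T - 1/T25 = 1/354.15 - 1/298.15 = -0.00053035
B * (1/T - 1/T25) = 4079 * -0.00053035 = -2.1633
Rt = 5000 * exp(-2.1633) = 574.7 ohm

574.7 ohm


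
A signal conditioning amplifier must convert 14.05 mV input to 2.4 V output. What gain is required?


Gain = Vout / Vin (converting to same units).
G = 2.4 V / 14.05 mV
G = 2400.0 mV / 14.05 mV
G = 170.82

170.82


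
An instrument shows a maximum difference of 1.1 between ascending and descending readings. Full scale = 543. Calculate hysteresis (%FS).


Hysteresis = (max difference / full scale) * 100%.
H = (1.1 / 543) * 100
H = 0.203 %FS

0.203 %FS


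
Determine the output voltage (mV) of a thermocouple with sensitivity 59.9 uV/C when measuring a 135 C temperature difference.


The thermocouple output V = sensitivity * dT.
V = 59.9 uV/C * 135 C
V = 8086.5 uV
V = 8.086 mV

8.086 mV


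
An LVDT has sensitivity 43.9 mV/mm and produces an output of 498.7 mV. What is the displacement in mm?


Displacement = Vout / sensitivity.
d = 498.7 / 43.9
d = 11.36 mm

11.36 mm


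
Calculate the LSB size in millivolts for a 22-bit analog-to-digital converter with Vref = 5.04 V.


The resolution (LSB) of an ADC is Vref / 2^n.
LSB = 5.04 / 2^22
LSB = 5.04 / 4194304
LSB = 1.2e-06 V = 0.00120163 mV

0.00120163 mV


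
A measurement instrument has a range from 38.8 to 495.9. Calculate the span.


Span = upper range - lower range.
Span = 495.9 - (38.8)
Span = 457.1

457.1


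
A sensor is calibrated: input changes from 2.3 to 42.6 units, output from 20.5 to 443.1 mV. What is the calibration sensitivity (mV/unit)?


Sensitivity = (y2 - y1) / (x2 - x1).
S = (443.1 - 20.5) / (42.6 - 2.3)
S = 422.6 / 40.3
S = 10.4864 mV/unit

10.4864 mV/unit


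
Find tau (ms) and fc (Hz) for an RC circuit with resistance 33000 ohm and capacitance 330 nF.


Time constant: tau = R * C.
tau = 33000 * 3.30e-07 = 0.01089 s
tau = 10.89 ms
Cutoff frequency: fc = 1 / (2*pi*R*C).
fc = 1 / (2*pi*0.01089) = 14.61 Hz

tau = 10.89 ms, fc = 14.61 Hz


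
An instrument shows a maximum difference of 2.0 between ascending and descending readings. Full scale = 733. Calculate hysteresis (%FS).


Hysteresis = (max difference / full scale) * 100%.
H = (2.0 / 733) * 100
H = 0.273 %FS

0.273 %FS


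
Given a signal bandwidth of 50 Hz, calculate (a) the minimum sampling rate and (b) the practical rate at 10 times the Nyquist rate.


By Nyquist theorem, fs_min = 2 * fmax.
fs_min = 2 * 50 = 100 Hz
Practical rate = 10 * fs_min = 10 * 100 = 1000 Hz

fs_min = 100 Hz, fs_practical = 1000 Hz


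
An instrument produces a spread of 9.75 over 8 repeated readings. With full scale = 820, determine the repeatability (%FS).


Repeatability = (spread / full scale) * 100%.
R = (9.75 / 820) * 100
R = 1.189 %FS

1.189 %FS


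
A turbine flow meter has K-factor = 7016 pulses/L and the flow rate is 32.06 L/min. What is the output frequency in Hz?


Frequency = K * Q / 60 (converting L/min to L/s).
f = 7016 * 32.06 / 60
f = 224932.96 / 60
f = 3748.88 Hz

3748.88 Hz


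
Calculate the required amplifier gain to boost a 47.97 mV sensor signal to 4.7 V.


Gain = Vout / Vin (converting to same units).
G = 4.7 V / 47.97 mV
G = 4700.0 mV / 47.97 mV
G = 97.98

97.98


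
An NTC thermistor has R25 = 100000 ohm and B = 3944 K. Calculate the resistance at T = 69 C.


NTC thermistor equation: Rt = R25 * exp(B * (1/T - 1/T25)).
T in Kelvin: 342.15 K, T25 = 298.15 K
1/T - 1/T25 = 1/342.15 - 1/298.15 = -0.00043132
B * (1/T - 1/T25) = 3944 * -0.00043132 = -1.7011
Rt = 100000 * exp(-1.7011) = 18247.7 ohm

18247.7 ohm


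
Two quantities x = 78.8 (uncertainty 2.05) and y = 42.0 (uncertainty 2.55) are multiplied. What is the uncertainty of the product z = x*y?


For a product z = x*y, the relative uncertainty is:
uz/z = sqrt((ux/x)^2 + (uy/y)^2)
Relative uncertainties: ux/x = 2.05/78.8 = 0.026015
uy/y = 2.55/42.0 = 0.060714
z = 78.8 * 42.0 = 3309.6
uz = 3309.6 * sqrt(0.026015^2 + 0.060714^2) = 218.609

218.609


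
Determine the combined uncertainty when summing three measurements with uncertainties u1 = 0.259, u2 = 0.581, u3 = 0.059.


For a sum of independent quantities, uc = sqrt(u1^2 + u2^2 + u3^2).
uc = sqrt(0.259^2 + 0.581^2 + 0.059^2)
uc = sqrt(0.067081 + 0.337561 + 0.003481)
uc = 0.6388

0.6388


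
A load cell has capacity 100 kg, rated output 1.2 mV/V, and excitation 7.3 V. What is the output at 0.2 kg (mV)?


Vout = rated_output * Vex * (load / capacity).
Vout = 1.2 * 7.3 * (0.2 / 100)
Vout = 1.2 * 7.3 * 0.002
Vout = 0.018 mV

0.018 mV


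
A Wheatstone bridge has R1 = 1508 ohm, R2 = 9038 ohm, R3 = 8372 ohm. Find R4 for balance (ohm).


At balance: R1*R4 = R2*R3, so R4 = R2*R3/R1.
R4 = 9038 * 8372 / 1508
R4 = 75666136 / 1508
R4 = 50176.48 ohm

50176.48 ohm


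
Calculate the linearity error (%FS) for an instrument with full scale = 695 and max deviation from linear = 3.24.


Linearity error = (max deviation / full scale) * 100%.
Linearity = (3.24 / 695) * 100
Linearity = 0.466 %FS

0.466 %FS


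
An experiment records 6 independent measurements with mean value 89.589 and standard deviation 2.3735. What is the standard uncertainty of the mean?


The standard uncertainty for Type A evaluation is u = s / sqrt(n).
u = 2.3735 / sqrt(6)
u = 2.3735 / 2.4495
u = 0.969

0.969


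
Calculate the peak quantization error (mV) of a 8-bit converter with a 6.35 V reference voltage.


The maximum quantization error is +/- LSB/2.
LSB = Vref / 2^n = 6.35 / 256 = 0.02480469 V
Max error = LSB / 2 = 0.02480469 / 2 = 0.01240234 V
Max error = 12.4023 mV

12.4023 mV


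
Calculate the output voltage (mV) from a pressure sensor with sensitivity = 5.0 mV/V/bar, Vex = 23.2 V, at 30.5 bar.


Output = sensitivity * Vex * P.
Vout = 5.0 * 23.2 * 30.5
Vout = 116.0 * 30.5
Vout = 3538.0 mV

3538.0 mV


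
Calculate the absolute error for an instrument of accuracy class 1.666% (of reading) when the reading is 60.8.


Absolute error = (accuracy% / 100) * reading.
Error = (1.666 / 100) * 60.8
Error = 0.01666 * 60.8
Error = 1.0129

1.0129


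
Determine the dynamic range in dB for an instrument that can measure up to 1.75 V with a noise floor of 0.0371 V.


Dynamic range = 20 * log10(Vmax / Vnoise).
DR = 20 * log10(1.75 / 0.0371)
DR = 20 * log10(47.17)
DR = 33.47 dB

33.47 dB


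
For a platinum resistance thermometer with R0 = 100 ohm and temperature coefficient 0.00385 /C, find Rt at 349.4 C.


The RTD equation: Rt = R0 * (1 + alpha * T).
Rt = 100 * (1 + 0.00385 * 349.4)
Rt = 100 * (1 + 1.34519)
Rt = 100 * 2.34519
Rt = 234.519 ohm

234.519 ohm


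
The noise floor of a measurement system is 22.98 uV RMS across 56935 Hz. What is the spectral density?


Noise spectral density = Vrms / sqrt(BW).
NSD = 22.98 / sqrt(56935)
NSD = 22.98 / 238.6106
NSD = 0.0963 uV/sqrt(Hz)

0.0963 uV/sqrt(Hz)


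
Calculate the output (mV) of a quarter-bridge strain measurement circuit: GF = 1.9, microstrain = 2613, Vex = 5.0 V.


Quarter bridge output: Vout = (GF * epsilon * Vex) / 4.
Vout = (1.9 * 2613e-6 * 5.0) / 4
Vout = 0.0248235 / 4 V
Vout = 0.00620587 V = 6.2059 mV

6.2059 mV


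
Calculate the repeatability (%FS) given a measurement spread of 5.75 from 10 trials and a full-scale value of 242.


Repeatability = (spread / full scale) * 100%.
R = (5.75 / 242) * 100
R = 2.376 %FS

2.376 %FS


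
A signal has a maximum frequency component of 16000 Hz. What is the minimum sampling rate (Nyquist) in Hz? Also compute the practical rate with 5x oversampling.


By Nyquist theorem, fs_min = 2 * fmax.
fs_min = 2 * 16000 = 32000 Hz
Practical rate = 5 * fs_min = 5 * 32000 = 160000 Hz

fs_min = 32000 Hz, fs_practical = 160000 Hz


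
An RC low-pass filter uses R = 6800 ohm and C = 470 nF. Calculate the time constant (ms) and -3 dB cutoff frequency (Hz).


Time constant: tau = R * C.
tau = 6800 * 4.70e-07 = 0.003196 s
tau = 3.196 ms
Cutoff frequency: fc = 1 / (2*pi*R*C).
fc = 1 / (2*pi*0.003196) = 49.8 Hz

tau = 3.196 ms, fc = 49.8 Hz


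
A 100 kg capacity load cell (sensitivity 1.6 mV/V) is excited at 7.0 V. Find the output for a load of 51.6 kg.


Vout = rated_output * Vex * (load / capacity).
Vout = 1.6 * 7.0 * (51.6 / 100)
Vout = 1.6 * 7.0 * 0.516
Vout = 5.779 mV

5.779 mV


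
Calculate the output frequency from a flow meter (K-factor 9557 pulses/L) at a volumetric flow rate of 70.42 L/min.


Frequency = K * Q / 60 (converting L/min to L/s).
f = 9557 * 70.42 / 60
f = 673003.94 / 60
f = 11216.73 Hz

11216.73 Hz


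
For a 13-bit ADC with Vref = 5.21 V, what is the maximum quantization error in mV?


The maximum quantization error is +/- LSB/2.
LSB = Vref / 2^n = 5.21 / 8192 = 0.00063599 V
Max error = LSB / 2 = 0.00063599 / 2 = 0.00031799 V
Max error = 0.318 mV

0.318 mV


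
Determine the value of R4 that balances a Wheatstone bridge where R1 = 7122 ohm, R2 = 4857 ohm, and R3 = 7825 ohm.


At balance: R1*R4 = R2*R3, so R4 = R2*R3/R1.
R4 = 4857 * 7825 / 7122
R4 = 38006025 / 7122
R4 = 5336.43 ohm

5336.43 ohm


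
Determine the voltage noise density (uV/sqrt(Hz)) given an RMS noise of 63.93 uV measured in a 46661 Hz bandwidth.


Noise spectral density = Vrms / sqrt(BW).
NSD = 63.93 / sqrt(46661)
NSD = 63.93 / 216.0116
NSD = 0.296 uV/sqrt(Hz)

0.296 uV/sqrt(Hz)


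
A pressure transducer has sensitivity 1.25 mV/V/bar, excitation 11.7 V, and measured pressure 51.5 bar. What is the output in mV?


Output = sensitivity * Vex * P.
Vout = 1.25 * 11.7 * 51.5
Vout = 14.625 * 51.5
Vout = 753.19 mV

753.19 mV
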